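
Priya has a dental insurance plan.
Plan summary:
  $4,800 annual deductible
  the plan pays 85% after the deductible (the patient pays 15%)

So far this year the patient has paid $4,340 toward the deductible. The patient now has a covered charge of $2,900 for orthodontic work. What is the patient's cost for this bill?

$826

Deductible still to meet: $4,800 − $4,340 = $460.
After the $460 deductible portion, $2,900 − $460 = $2,440 is subject to coinsurance.
Coinsurance: $2,440 × 15% = $366.
Patient responsibility: $460 + $366 = $826.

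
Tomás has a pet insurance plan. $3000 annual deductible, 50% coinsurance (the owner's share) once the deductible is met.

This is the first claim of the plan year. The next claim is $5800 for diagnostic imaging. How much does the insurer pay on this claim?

Nothing has been paid toward the $3000 deductible, so the first $3000 of this charge is applied there.
That leaves $5800 − $3000 = $2800 for coinsurance.
Coinsurance: $2800 × 50% = $1400.
That puts the owner's cost at $3000 + $1400 = $4400.
The insurer covers the remainder: $5800 − $4400 = $1400.

$1400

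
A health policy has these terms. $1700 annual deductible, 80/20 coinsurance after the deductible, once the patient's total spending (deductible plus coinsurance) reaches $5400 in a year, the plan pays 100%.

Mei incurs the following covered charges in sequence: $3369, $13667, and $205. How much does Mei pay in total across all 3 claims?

Bill 1, $3369: deductible takes $1700, $1669 remains; 20% of $1669 = $333.80. Cost to patient: $2033.80. OOP to date $2033.80.
Bill 2, $13667: 20% coinsurance on $13667 = $2733.40. Patient owes $2733.40 (running OOP $4767.20).
Bill 3, $205: 20% coinsurance on $205 = $41. Cost to patient: $41. OOP to date $4808.20.
Summing the patient's payments: $2033.80 + $2733.40 + $41 = $4808.20.

$4808.20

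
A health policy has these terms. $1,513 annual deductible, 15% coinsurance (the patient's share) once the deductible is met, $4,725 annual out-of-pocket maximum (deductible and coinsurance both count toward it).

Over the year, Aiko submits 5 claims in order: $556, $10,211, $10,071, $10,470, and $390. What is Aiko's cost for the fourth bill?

Claim 1 ($556): entire amount goes to the deductible. Patient pays $556; OOP now $556.
Claim 2 ($10,211): $957 finishes the deductible; $9,254 goes to coinsurance; coinsurance $9,254 × 15% = $1,388.10. Patient owes $2,345.10 (running OOP $2,901.10).
Claim 3 ($10,071): deductible already satisfied, so patient's share is 15% × $10,071 = $1,510.65. Patient pays $1,510.65; OOP now $4,411.75.
Claim 4 ($10,470): deductible already satisfied, so patient's share is 15% × $10,470 = $1,570.50. OOP would hit $5,982.25 > $4,725, so the cap limits the patient to $4,725 − $4,411.75 = $313.25.

$313.25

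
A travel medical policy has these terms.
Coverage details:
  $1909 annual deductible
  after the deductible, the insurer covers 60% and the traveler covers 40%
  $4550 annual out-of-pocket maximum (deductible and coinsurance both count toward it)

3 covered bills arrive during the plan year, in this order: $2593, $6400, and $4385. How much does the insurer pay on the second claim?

#1 ($2593): deductible takes $1909, $684 remains; 40% of $684 = $273.60. Traveler owes $2182.60 (running OOP $2182.60). Insurer: $2593 − $2182.60 = $410.40.
#2 ($6400): 40% coinsurance on $6400 = $2560. Adding that to $2182.60 gives $4742.60, past the $4550 cap; traveler pays only $4550 − $2182.60 = $2367.40. Insurer: $6400 − $2367.40 = $4032.60.

$4032.60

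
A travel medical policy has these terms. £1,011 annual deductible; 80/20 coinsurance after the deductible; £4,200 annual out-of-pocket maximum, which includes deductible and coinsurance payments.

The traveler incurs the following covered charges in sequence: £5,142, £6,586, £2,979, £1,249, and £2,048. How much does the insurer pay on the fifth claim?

£1,848

Claim 1 (£5,142): £1,011 finishes the deductible; £4,131 goes to coinsurance; traveler's 20% is £826.20. Traveler pays £1,837.20; OOP now £1,837.20. Plan pays £5,142 − £1,837.20 = £3,304.80.
Claim 2 (£6,586): 20% coinsurance on £6,586 = £1,317.20. Traveler owes £1,317.20 (running OOP £3,154.40). Plan pays £6,586 − £1,317.20 = £5,268.80.
Claim 3 (£2,979): deductible already satisfied, so traveler's share is 20% × £2,979 = £595.80. Traveler owes £595.80 (running OOP £3,750.20). Insurer: £2,979 − £595.80 = £2,383.20.
Claim 4 (£1,249): deductible already satisfied, so traveler's share is 20% × £1,249 = £249.80. Cost to traveler: £249.80. OOP to date £4,000. Insurer: £1,249 − £249.80 = £999.20.
Claim 5 (£2,048): deductible met; 20% of £2,048 = £409.60. That would push OOP to £4,409.60, over the £4,200 cap, so traveler pays £4,200 − £4,000 = £200. Insurer: £2,048 − £200 = £1,848.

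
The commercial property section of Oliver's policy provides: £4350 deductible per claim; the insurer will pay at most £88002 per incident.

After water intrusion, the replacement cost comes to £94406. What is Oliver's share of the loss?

£6404

Subtract the deductible: £94406 − £4350 = £90056.
The £88002 per-incident cap binds; insurer pays £88002.
Business's share is the uncovered remainder: £94406 − £88002 = £6404.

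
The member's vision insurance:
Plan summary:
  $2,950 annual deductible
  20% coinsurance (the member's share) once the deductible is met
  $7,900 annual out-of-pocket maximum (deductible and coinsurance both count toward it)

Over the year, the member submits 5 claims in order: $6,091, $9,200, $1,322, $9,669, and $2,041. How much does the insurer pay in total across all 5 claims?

$20,423

Claim 1 — $6,091: deductible takes $2,950, $3,141 remains; 20% of $3,141 = $628.20. Member owes $3,578.20 (running OOP $3,578.20). Plan pays $6,091 − $3,578.20 = $2,512.80.
Claim 2 — $9,200: deductible already satisfied, so member's share is 20% × $9,200 = $1,840. Member pays $1,840; OOP now $5,418.20. Insurer: $9,200 − $1,840 = $7,360.
Claim 3 — $1,322: deductible met; 20% of $1,322 = $264.40. Cost to member: $264.40. OOP to date $5,682.60. Insurer: $1,322 − $264.40 = $1,057.60.
Claim 4 — $9,669: deductible already satisfied, so member's share is 20% × $9,669 = $1,933.80. Member owes $1,933.80 (running OOP $7,616.40). Insurer: $9,669 − $1,933.80 = $7,735.20.
Claim 5 — $2,041: deductible already satisfied, so member's share is 20% × $2,041 = $408.20. Adding that to $7,616.40 gives $8,024.60, past the $7,900 cap; member pays only $7,900 − $7,616.40 = $283.60. Insurer: $2,041 − $283.60 = $1,757.40.
Insurer total = bills − member's total = $28,323 − $7,900 = $20,423.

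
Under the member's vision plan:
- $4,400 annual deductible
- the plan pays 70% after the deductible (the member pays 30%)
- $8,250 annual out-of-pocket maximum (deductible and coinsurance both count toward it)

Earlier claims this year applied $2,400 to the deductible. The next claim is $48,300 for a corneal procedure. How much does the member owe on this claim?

$2,400 of the $4,400 deductible is already met, leaving $2,000.
After the $2,000 deductible portion, $48,300 − $2,000 = $46,300 is subject to coinsurance.
Coinsurance: $46,300 × 30% = $13,890.
That puts the member's cost at $2,000 + $13,890 = $15,890 before any cap.
Adding $15,890 to the $2,400 already spent would give $18,290, which exceeds the $8,250 cap; the member pays just $8,250 − $2,400 = $5,850.

$5,850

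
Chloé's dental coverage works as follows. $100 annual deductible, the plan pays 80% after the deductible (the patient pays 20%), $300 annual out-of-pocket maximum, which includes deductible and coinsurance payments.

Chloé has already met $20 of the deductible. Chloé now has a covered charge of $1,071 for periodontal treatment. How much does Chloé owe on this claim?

$278.20

Remaining deductible: $100 − $20 = $80.
After the $80 deductible portion, $1,071 − $80 = $991 is subject to coinsurance.
Patient's 20% share of $991 is $198.20.
That puts the patient's cost at $80 + $198.20 = $278.20 before any cap.
Total out-of-pocket so far would be $20 + $278.20 = $298.20, below the $300 cap — no reduction.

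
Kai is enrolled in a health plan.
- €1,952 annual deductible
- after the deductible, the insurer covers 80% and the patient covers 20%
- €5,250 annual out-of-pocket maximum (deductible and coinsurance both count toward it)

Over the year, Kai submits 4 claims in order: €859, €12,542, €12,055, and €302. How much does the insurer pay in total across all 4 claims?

Claim 1 (€859): entire amount goes to the deductible. Patient owes €859 (running OOP €859). Plan pays €859 − €859 = €0.
Claim 2 (€12,542): €1,093 to deductible, leaving €11,449; patient's 20% is €2,289.80. Patient pays €3,382.80; OOP now €4,241.80. Plan pays €12,542 − €3,382.80 = €9,159.20.
Claim 3 (€12,055): deductible already satisfied, so patient's share is 20% × €12,055 = €2,411. Adding that to €4,241.80 gives €6,652.80, past the €5,250 cap; patient pays only €5,250 − €4,241.80 = €1,008.20. Plan pays €12,055 − €1,008.20 = €11,046.80.
Claim 4 (€302): deductible already satisfied, so patient's share is 20% × €302 = €60.40. OOP would hit €5,310.40 > €5,250, so the cap limits the patient to €5,250 − €5,250 = €0. Insurer: €302 − €0 = €302.
Insurer total = bills − patient's total = €25,758 − €5,250 = €20,508.

€20,508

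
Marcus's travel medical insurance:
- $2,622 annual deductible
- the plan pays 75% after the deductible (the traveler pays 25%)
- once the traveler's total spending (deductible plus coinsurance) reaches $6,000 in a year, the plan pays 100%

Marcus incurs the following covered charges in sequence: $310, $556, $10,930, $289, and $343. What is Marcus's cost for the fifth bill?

Bill 1, $310: fully absorbed by the deductible. Traveler owes $310 (running OOP $310).
Bill 2, $556: entire amount goes to the deductible. Cost to traveler: $556. OOP to date $866.
Bill 3, $10,930: $1,756 to deductible, leaving $9,174; 25% of $9,174 = $2,293.50. Traveler pays $4,049.50; OOP now $4,915.50.
Bill 4, $289: 25% coinsurance on $289 = $72.25. Traveler pays $72.25; OOP now $4,987.75.
Bill 5, $343: deductible met; 25% of $343 = $85.75. Traveler owes $85.75 (running OOP $5,073.50).

$85.75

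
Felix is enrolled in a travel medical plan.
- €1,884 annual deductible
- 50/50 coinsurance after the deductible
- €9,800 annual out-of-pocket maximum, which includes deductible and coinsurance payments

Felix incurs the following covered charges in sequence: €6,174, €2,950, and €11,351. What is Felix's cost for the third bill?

€4,296

#1 (€6,174): €1,884 finishes the deductible; €4,290 goes to coinsurance; coinsurance €4,290 × 50% = €2,145. Cost to traveler: €4,029. OOP to date €4,029.
#2 (€2,950): 50% coinsurance on €2,950 = €1,475. Traveler pays €1,475; OOP now €5,504.
#3 (€11,351): deductible already satisfied, so traveler's share is 50% × €11,351 = €5,675.50. That would push OOP to €11,179.50, over the €9,800 cap, so traveler pays €9,800 − €5,504 = €4,296.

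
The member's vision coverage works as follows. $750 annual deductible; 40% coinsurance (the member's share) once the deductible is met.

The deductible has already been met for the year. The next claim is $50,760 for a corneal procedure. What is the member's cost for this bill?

With the deductible met, the entire $50,760 is subject to coinsurance.
Coinsurance: $50,760 × 40% = $20,304.

$20,304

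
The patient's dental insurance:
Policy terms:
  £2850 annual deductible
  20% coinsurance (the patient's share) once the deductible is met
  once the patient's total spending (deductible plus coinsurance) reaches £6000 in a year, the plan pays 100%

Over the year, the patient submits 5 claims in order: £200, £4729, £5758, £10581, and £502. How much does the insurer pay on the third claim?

#1 (£200): all of it applies to the deductible. Patient owes £200 (running OOP £200). Insurer: £200 − £200 = £0.
#2 (£4729): £2650 to deductible, leaving £2079; patient's 20% is £415.80. Cost to patient: £3065.80. OOP to date £3265.80. Plan pays £4729 − £3065.80 = £1663.20.
#3 (£5758): deductible already satisfied, so patient's share is 20% × £5758 = £1151.60. Patient owes £1151.60 (running OOP £4417.40). Plan pays £5758 − £1151.60 = £4606.40.

£4606.40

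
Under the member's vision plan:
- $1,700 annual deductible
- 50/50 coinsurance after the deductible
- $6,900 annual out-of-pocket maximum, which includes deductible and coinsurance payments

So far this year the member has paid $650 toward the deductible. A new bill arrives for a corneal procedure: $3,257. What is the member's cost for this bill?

Deductible still to meet: $1,700 − $650 = $1,050.
After the $1,050 deductible portion, $3,257 − $1,050 = $2,207 is subject to coinsurance.
50% of $2,207 = $1,103.50 falls to the member.
That puts the member's cost at $1,050 + $1,103.50 = $2,153.50 before any cap.
Cumulative spending $650 + $2,153.50 = $2,803.50 stays under the $6,900 maximum.

$2,153.50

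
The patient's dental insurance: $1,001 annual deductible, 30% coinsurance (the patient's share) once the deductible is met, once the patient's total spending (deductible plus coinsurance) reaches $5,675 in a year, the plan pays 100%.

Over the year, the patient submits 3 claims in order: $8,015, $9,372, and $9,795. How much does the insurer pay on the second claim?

#1 ($8,015): deductible takes $1,001, $7,014 remains; 30% of $7,014 = $2,104.20. Patient owes $3,105.20 (running OOP $3,105.20). Plan pays $8,015 − $3,105.20 = $4,909.80.
#2 ($9,372): deductible already satisfied, so patient's share is 30% × $9,372 = $2,811.60. OOP would hit $5,916.80 > $5,675, so the cap limits the patient to $5,675 − $3,105.20 = $2,569.80. Plan pays $9,372 − $2,569.80 = $6,802.20.

$6,802.20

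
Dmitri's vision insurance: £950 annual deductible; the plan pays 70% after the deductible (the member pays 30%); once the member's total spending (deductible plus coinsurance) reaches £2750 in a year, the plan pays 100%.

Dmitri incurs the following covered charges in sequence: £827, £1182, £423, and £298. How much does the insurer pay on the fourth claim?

#1 (£827): fully absorbed by the deductible. Cost to member: £827. OOP to date £827. Insurer: £827 − £827 = £0.
#2 (£1182): £123 to deductible, leaving £1059; member's 30% is £317.70. Cost to member: £440.70. OOP to date £1267.70. Insurer: £1182 − £440.70 = £741.30.
#3 (£423): deductible already satisfied, so member's share is 30% × £423 = £126.90. Cost to member: £126.90. OOP to date £1394.60. Plan pays £423 − £126.90 = £296.10.
#4 (£298): deductible already satisfied, so member's share is 30% × £298 = £89.40. Member owes £89.40 (running OOP £1484). Insurer: £298 − £89.40 = £208.60.

£208.60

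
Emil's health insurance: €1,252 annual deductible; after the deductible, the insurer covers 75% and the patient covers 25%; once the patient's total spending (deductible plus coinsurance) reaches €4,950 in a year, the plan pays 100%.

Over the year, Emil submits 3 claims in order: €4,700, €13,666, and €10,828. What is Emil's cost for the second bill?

€2,836

Bill 1, €4,700: €1,252 finishes the deductible; €3,448 goes to coinsurance; coinsurance €3,448 × 25% = €862. Patient owes €2,114 (running OOP €2,114).
Bill 2, €13,666: deductible met; 25% of €13,666 = €3,416.50. That would push OOP to €5,530.50, over the €4,950 cap, so patient pays €4,950 − €2,114 = €2,836.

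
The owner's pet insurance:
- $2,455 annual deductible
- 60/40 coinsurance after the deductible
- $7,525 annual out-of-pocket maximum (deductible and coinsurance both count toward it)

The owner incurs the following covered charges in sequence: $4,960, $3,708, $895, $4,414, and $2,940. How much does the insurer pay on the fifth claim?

Claim 1 ($4,960): $2,455 to deductible, leaving $2,505; 40% of $2,505 = $1,002. Cost to owner: $3,457. OOP to date $3,457. Insurer: $4,960 − $3,457 = $1,503.
Claim 2 ($3,708): deductible already satisfied, so owner's share is 40% × $3,708 = $1,483.20. Cost to owner: $1,483.20. OOP to date $4,940.20. Insurer: $3,708 − $1,483.20 = $2,224.80.
Claim 3 ($895): 40% coinsurance on $895 = $358. Cost to owner: $358. OOP to date $5,298.20. Plan pays $895 − $358 = $537.
Claim 4 ($4,414): deductible met; 40% of $4,414 = $1,765.60. Cost to owner: $1,765.60. OOP to date $7,063.80. Insurer: $4,414 − $1,765.60 = $2,648.40.
Claim 5 ($2,940): deductible already satisfied, so owner's share is 40% × $2,940 = $1,176. OOP would hit $8,239.80 > $7,525, so the cap limits the owner to $7,525 − $7,063.80 = $461.20. Insurer: $2,940 − $461.20 = $2,478.80.

$2,478.80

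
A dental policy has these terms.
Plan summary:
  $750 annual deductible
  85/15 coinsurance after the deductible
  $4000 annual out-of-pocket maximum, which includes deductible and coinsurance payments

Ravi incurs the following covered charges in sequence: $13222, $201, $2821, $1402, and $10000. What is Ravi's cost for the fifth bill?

$715.60

Claim 1 — $13222: deductible takes $750, $12472 remains; patient's 15% is $1870.80. Cost to patient: $2620.80. OOP to date $2620.80.
Claim 2 — $201: 15% coinsurance on $201 = $30.15. Patient pays $30.15; OOP now $2650.95.
Claim 3 — $2821: 15% coinsurance on $2821 = $423.15. Patient owes $423.15 (running OOP $3074.10).
Claim 4 — $1402: 15% coinsurance on $1402 = $210.30. Patient pays $210.30; OOP now $3284.40.
Claim 5 — $10000: 15% coinsurance on $10000 = $1500. OOP would hit $4784.40 > $4000, so the cap limits the patient to $4000 − $3284.40 = $715.60.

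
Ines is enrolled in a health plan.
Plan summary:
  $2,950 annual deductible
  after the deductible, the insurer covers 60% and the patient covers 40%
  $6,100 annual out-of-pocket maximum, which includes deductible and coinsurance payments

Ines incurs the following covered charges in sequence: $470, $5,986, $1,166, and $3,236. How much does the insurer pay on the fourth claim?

Claim 1 — $470: fully absorbed by the deductible. Patient pays $470; OOP now $470. Plan pays $470 − $470 = $0.
Claim 2 — $5,986: deductible takes $2,480, $3,506 remains; patient's 40% is $1,402.40. Patient pays $3,882.40; OOP now $4,352.40. Insurer: $5,986 − $3,882.40 = $2,103.60.
Claim 3 — $1,166: 40% coinsurance on $1,166 = $466.40. Cost to patient: $466.40. OOP to date $4,818.80. Insurer: $1,166 − $466.40 = $699.60.
Claim 4 — $3,236: deductible met; 40% of $3,236 = $1,294.40. That would push OOP to $6,113.20, over the $6,100 cap, so patient pays $6,100 − $4,818.80 = $1,281.20. Plan pays $3,236 − $1,281.20 = $1,954.80.

$1,954.80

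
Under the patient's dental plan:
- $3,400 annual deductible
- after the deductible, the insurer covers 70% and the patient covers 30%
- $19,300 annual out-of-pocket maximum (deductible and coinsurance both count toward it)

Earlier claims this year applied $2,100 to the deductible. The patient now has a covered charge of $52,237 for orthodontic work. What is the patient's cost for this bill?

Remaining deductible: $3,400 − $2,100 = $1,300.
After the $1,300 deductible portion, $52,237 − $1,300 = $50,937 is subject to coinsurance.
Patient's 30% share of $50,937 is $15,281.10.
So the patient owes $1,300 + $15,281.10 = $16,581.10 before any cap.
Cumulative spending $2,100 + $16,581.10 = $18,681.10 stays under the $19,300 maximum.

$16,581.10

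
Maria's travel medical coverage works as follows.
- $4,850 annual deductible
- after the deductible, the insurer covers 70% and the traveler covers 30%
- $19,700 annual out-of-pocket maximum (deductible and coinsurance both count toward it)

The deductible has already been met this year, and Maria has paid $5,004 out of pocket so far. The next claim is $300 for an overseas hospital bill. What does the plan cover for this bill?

$210

The deductible is already satisfied, so the full bill goes to coinsurance.
Traveler's 30% share of $300 is $90.
Total out-of-pocket so far would be $5,004 + $90 = $5,094, below the $19,700 cap — no reduction.
The insurer covers the remainder: $300 − $90 = $210.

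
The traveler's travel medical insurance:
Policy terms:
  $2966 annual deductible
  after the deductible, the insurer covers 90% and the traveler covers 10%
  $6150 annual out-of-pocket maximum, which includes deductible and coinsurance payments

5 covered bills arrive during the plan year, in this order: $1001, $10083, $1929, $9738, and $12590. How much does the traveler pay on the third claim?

$192.90

Claim 1 — $1001: fully absorbed by the deductible. Traveler owes $1001 (running OOP $1001).
Claim 2 — $10083: $1965 to deductible, leaving $8118; 10% of $8118 = $811.80. Cost to traveler: $2776.80. OOP to date $3777.80.
Claim 3 — $1929: deductible already satisfied, so traveler's share is 10% × $1929 = $192.90. Traveler pays $192.90; OOP now $3970.70.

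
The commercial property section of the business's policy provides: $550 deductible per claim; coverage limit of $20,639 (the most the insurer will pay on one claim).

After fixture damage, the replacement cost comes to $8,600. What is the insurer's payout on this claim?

Less the $550 deductible: $8,600 − $550 = $8,050.
That's under the $20,639 cap, so the insurer reimburses the full $8,050.

$8,050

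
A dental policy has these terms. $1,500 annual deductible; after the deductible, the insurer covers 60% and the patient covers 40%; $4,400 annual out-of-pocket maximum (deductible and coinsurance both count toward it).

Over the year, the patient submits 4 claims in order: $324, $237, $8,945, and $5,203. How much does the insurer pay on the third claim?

$5,106

Claim 1 ($324): all of it applies to the deductible. Patient pays $324; OOP now $324. Plan pays $324 − $324 = $0.
Claim 2 ($237): fully absorbed by the deductible. Cost to patient: $237. OOP to date $561. Plan pays $237 − $237 = $0.
Claim 3 ($8,945): $939 to deductible, leaving $8,006; patient's 40% is $3,202.40. Together that's $939 + $3,202.40 = $4,141.40. OOP would hit $4,702.40 > $4,400, so the cap limits the patient to $4,400 − $561 = $3,839. Plan pays $8,945 − $3,839 = $5,106.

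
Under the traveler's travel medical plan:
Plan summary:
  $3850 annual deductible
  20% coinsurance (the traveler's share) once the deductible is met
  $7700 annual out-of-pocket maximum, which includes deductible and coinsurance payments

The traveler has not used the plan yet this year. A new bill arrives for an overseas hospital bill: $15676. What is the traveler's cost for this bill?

$6215.20

Deductible not yet touched, so the first $3850 of the bill goes to the deductible.
That leaves $15676 − $3850 = $11826 for coinsurance.
Coinsurance: $11826 × 20% = $2365.20.
That puts the traveler's cost at $3850 + $2365.20 = $6215.20 before any cap.
Cumulative spending $0 + $6215.20 = $6215.20 stays under the $7700 maximum.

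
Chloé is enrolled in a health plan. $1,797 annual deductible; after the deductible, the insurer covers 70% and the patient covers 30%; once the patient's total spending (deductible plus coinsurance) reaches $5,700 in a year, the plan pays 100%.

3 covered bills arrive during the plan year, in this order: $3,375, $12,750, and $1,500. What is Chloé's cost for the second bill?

Claim 1 — $3,375: deductible takes $1,797, $1,578 remains; 30% of $1,578 = $473.40. Cost to patient: $2,270.40. OOP to date $2,270.40.
Claim 2 — $12,750: deductible met; 30% of $12,750 = $3,825. OOP would hit $6,095.40 > $5,700, so the cap limits the patient to $5,700 − $2,270.40 = $3,429.60.

$3,429.60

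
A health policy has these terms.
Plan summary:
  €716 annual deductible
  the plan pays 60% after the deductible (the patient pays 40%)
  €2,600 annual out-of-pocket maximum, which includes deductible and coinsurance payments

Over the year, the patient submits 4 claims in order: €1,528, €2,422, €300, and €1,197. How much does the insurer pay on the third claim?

€180

#1 (€1,528): deductible takes €716, €812 remains; coinsurance €812 × 40% = €324.80. Cost to patient: €1,040.80. OOP to date €1,040.80. Insurer: €1,528 − €1,040.80 = €487.20.
#2 (€2,422): deductible already satisfied, so patient's share is 40% × €2,422 = €968.80. Patient owes €968.80 (running OOP €2,009.60). Plan pays €2,422 − €968.80 = €1,453.20.
#3 (€300): 40% coinsurance on €300 = €120. Cost to patient: €120. OOP to date €2,129.60. Insurer: €300 − €120 = €180.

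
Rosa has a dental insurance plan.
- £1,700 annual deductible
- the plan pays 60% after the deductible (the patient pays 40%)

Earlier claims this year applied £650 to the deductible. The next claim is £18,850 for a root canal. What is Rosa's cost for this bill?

Remaining deductible: £1,700 − £650 = £1,050.
That leaves £18,850 − £1,050 = £17,800 for coinsurance.
Coinsurance: £17,800 × 40% = £7,120.
Patient responsibility: £1,050 + £7,120 = £8,170.

£8,170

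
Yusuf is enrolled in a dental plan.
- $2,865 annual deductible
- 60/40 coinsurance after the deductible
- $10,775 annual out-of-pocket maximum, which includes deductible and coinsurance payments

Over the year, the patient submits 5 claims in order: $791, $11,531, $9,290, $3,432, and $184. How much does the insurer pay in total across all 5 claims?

$14,453

#1 ($791): all of it applies to the deductible. Patient owes $791 (running OOP $791). Plan pays $791 − $791 = $0.
#2 ($11,531): $2,074 finishes the deductible; $9,457 goes to coinsurance; 40% of $9,457 = $3,782.80. Patient owes $5,856.80 (running OOP $6,647.80). Insurer: $11,531 − $5,856.80 = $5,674.20.
#3 ($9,290): deductible met; 40% of $9,290 = $3,716. Patient owes $3,716 (running OOP $10,363.80). Insurer: $9,290 − $3,716 = $5,574.
#4 ($3,432): 40% coinsurance on $3,432 = $1,372.80. That would push OOP to $11,736.60, over the $10,775 cap, so patient pays $10,775 − $10,363.80 = $411.20. Plan pays $3,432 − $411.20 = $3,020.80.
#5 ($184): 40% coinsurance on $184 = $73.60. Adding that to $10,775 gives $10,848.60, past the $10,775 cap; patient pays only $10,775 − $10,775 = $0. Plan pays $184 − $0 = $184.
Insurer total: $0 + $5,674.20 + $5,574 + $3,020.80 + $184 = $14,453.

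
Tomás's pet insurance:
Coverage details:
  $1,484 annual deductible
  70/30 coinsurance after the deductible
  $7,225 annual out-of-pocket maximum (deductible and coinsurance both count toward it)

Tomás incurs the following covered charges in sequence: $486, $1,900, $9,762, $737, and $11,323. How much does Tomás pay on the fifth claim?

Claim 1 — $486: entire amount goes to the deductible. Cost to owner: $486. OOP to date $486.
Claim 2 — $1,900: $998 finishes the deductible; $902 goes to coinsurance; coinsurance $902 × 30% = $270.60. Cost to owner: $1,268.60. OOP to date $1,754.60.
Claim 3 — $9,762: deductible met; 30% of $9,762 = $2,928.60. Owner owes $2,928.60 (running OOP $4,683.20).
Claim 4 — $737: deductible already satisfied, so owner's share is 30% × $737 = $221.10. Cost to owner: $221.10. OOP to date $4,904.30.
Claim 5 — $11,323: deductible met; 30% of $11,323 = $3,396.90. OOP would hit $8,301.20 > $7,225, so the cap limits the owner to $7,225 − $4,904.30 = $2,320.70.

$2,320.70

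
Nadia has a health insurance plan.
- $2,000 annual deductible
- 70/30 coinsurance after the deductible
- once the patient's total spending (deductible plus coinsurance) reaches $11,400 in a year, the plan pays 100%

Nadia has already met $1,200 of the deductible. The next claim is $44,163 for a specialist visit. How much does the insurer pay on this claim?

$33,963

Deductible still to meet: $2,000 − $1,200 = $800.
That leaves $44,163 − $800 = $43,363 for coinsurance.
Patient's 30% share of $43,363 is $13,008.90.
Patient responsibility before any cap: $800 + $13,008.90 = $13,808.90.
Adding $13,808.90 to the $1,200 already spent would give $15,008.90, which exceeds the $11,400 cap; the patient pays just $11,400 − $1,200 = $10,200.
Insurer pays the balance: $44,163 − $10,200 = $33,963.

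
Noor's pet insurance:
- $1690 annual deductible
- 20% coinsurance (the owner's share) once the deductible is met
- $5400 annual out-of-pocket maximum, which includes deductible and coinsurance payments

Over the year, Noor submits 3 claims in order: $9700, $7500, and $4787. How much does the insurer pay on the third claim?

Claim 1 ($9700): $1690 finishes the deductible; $8010 goes to coinsurance; owner's 20% is $1602. Owner owes $3292 (running OOP $3292). Plan pays $9700 − $3292 = $6408.
Claim 2 ($7500): deductible met; 20% of $7500 = $1500. Cost to owner: $1500. OOP to date $4792. Insurer: $7500 − $1500 = $6000.
Claim 3 ($4787): deductible already satisfied, so owner's share is 20% × $4787 = $957.40. That would push OOP to $5749.40, over the $5400 cap, so owner pays $5400 − $4792 = $608. Plan pays $4787 − $608 = $4179.

$4179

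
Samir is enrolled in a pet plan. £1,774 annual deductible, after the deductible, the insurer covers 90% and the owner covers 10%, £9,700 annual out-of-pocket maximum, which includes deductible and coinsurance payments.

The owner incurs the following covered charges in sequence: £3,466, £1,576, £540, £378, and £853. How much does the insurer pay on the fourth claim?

£340.20

Claim 1 (£3,466): £1,774 finishes the deductible; £1,692 goes to coinsurance; coinsurance £1,692 × 10% = £169.20. Owner owes £1,943.20 (running OOP £1,943.20). Plan pays £3,466 − £1,943.20 = £1,522.80.
Claim 2 (£1,576): deductible met; 10% of £1,576 = £157.60. Cost to owner: £157.60. OOP to date £2,100.80. Insurer: £1,576 − £157.60 = £1,418.40.
Claim 3 (£540): deductible already satisfied, so owner's share is 10% × £540 = £54. Cost to owner: £54. OOP to date £2,154.80. Plan pays £540 − £54 = £486.
Claim 4 (£378): deductible met; 10% of £378 = £37.80. Owner owes £37.80 (running OOP £2,192.60). Plan pays £378 − £37.80 = £340.20.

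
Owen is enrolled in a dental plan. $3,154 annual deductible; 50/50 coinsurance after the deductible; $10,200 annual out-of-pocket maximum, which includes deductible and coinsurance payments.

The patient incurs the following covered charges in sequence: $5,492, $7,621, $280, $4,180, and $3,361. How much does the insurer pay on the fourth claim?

$2,253.50

Bill 1, $5,492: deductible takes $3,154, $2,338 remains; coinsurance $2,338 × 50% = $1,169. Patient owes $4,323 (running OOP $4,323). Plan pays $5,492 − $4,323 = $1,169.
Bill 2, $7,621: deductible met; 50% of $7,621 = $3,810.50. Patient pays $3,810.50; OOP now $8,133.50. Plan pays $7,621 − $3,810.50 = $3,810.50.
Bill 3, $280: deductible already satisfied, so patient's share is 50% × $280 = $140. Cost to patient: $140. OOP to date $8,273.50. Plan pays $280 − $140 = $140.
Bill 4, $4,180: 50% coinsurance on $4,180 = $2,090. Adding that to $8,273.50 gives $10,363.50, past the $10,200 cap; patient pays only $10,200 − $8,273.50 = $1,926.50. Plan pays $4,180 − $1,926.50 = $2,253.50.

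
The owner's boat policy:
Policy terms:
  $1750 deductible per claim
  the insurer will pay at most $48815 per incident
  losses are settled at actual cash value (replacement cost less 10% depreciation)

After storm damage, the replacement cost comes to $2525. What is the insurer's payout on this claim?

Depreciate 10%: the covered value is $2525 × 0.9 = $2272.50.
Less the $1750 deductible: $2272.50 − $1750 = $522.50.
$522.50 is within the $48815 limit, so the insurer pays $522.50.

$522.50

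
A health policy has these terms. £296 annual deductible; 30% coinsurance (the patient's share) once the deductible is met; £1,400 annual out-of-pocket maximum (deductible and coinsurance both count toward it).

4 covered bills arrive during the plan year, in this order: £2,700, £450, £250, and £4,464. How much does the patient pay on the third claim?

£75

Claim 1 (£2,700): £296 finishes the deductible; £2,404 goes to coinsurance; patient's 30% is £721.20. Patient pays £1,017.20; OOP now £1,017.20.
Claim 2 (£450): deductible already satisfied, so patient's share is 30% × £450 = £135. Cost to patient: £135. OOP to date £1,152.20.
Claim 3 (£250): deductible already satisfied, so patient's share is 30% × £250 = £75. Patient pays £75; OOP now £1,227.20.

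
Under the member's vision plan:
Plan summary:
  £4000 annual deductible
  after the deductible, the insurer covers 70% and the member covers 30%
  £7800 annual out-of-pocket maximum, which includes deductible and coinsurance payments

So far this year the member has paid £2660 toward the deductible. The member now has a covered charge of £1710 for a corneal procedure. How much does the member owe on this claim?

£1451

£2660 of the £4000 deductible is already met, leaving £1340.
That leaves £1710 − £1340 = £370 for coinsurance.
Member's 30% share of £370 is £111.
So the member owes £1340 + £111 = £1451 before any cap.
Cumulative spending £2660 + £1451 = £4111 stays under the £7800 maximum.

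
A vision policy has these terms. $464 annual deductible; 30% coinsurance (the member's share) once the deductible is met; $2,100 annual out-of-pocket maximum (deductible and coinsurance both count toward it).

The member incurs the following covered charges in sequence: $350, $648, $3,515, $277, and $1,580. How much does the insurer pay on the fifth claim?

$1,241.80

#1 ($350): fully absorbed by the deductible. Cost to member: $350. OOP to date $350. Plan pays $350 − $350 = $0.
#2 ($648): $114 finishes the deductible; $534 goes to coinsurance; 30% of $534 = $160.20. Member pays $274.20; OOP now $624.20. Plan pays $648 − $274.20 = $373.80.
#3 ($3,515): deductible already satisfied, so member's share is 30% × $3,515 = $1,054.50. Member pays $1,054.50; OOP now $1,678.70. Plan pays $3,515 − $1,054.50 = $2,460.50.
#4 ($277): 30% coinsurance on $277 = $83.10. Member owes $83.10 (running OOP $1,761.80). Plan pays $277 − $83.10 = $193.90.
#5 ($1,580): deductible already satisfied, so member's share is 30% × $1,580 = $474. OOP would hit $2,235.80 > $2,100, so the cap limits the member to $2,100 − $1,761.80 = $338.20. Plan pays $1,580 − $338.20 = $1,241.80.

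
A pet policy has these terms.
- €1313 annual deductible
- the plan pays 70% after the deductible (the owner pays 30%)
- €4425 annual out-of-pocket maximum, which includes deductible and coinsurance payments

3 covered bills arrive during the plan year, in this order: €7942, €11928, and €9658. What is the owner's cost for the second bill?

Bill 1, €7942: deductible takes €1313, €6629 remains; coinsurance €6629 × 30% = €1988.70. Cost to owner: €3301.70. OOP to date €3301.70.
Bill 2, €11928: deductible met; 30% of €11928 = €3578.40. OOP would hit €6880.10 > €4425, so the cap limits the owner to €4425 − €3301.70 = €1123.30.

€1123.30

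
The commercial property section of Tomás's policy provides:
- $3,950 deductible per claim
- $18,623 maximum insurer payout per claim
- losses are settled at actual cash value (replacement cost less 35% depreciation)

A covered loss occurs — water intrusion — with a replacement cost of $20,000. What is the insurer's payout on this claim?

Depreciate 35%: the covered value is $20,000 × 0.65 = $13,000.
Subtract the deductible: $13,000 − $3,950 = $9,050.
That's under the $18,623 cap, so the insurer reimburses the full $9,050.

$9,050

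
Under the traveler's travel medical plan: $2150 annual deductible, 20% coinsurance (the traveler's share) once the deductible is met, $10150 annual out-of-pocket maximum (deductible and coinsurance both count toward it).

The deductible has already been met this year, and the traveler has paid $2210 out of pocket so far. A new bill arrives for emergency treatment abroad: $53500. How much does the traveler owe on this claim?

$7940

With the deductible met, the entire $53500 is subject to coinsurance.
20% of $53500 = $10700 falls to the traveler.
That would bring total out-of-pocket to $12910, past the $10150 cap. The traveler is capped at $10150 − $2210 = $7940 on this claim.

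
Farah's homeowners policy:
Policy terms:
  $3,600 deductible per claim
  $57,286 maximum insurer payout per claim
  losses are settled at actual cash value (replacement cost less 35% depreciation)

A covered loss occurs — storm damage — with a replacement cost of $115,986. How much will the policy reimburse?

$57,286

At 35% depreciation, ACV = $115,986 − $40,595.10 = $75,390.90.
Subtract the deductible: $75,390.90 − $3,600 = $71,790.90.
The $57,286 per-incident cap binds; insurer pays $57,286.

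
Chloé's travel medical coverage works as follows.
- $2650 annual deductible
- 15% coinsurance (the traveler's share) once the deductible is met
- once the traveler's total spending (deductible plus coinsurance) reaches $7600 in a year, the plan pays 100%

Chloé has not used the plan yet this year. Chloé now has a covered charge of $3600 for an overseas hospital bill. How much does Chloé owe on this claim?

$2792.50

The full $2650 deductible is still open; $2650 of this bill applies to it.
That leaves $3600 − $2650 = $950 for coinsurance.
Traveler's 15% share of $950 is $142.50.
That puts the traveler's cost at $2650 + $142.50 = $2792.50 before any cap.
Total out-of-pocket so far would be $0 + $2792.50 = $2792.50, below the $7600 cap — no reduction.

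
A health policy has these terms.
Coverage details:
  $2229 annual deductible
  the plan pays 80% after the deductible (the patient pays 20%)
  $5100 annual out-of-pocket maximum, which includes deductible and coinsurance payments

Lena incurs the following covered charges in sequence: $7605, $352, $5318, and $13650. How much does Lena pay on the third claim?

Claim 1 ($7605): deductible takes $2229, $5376 remains; 20% of $5376 = $1075.20. Patient pays $3304.20; OOP now $3304.20.
Claim 2 ($352): deductible met; 20% of $352 = $70.40. Patient pays $70.40; OOP now $3374.60.
Claim 3 ($5318): 20% coinsurance on $5318 = $1063.60. Patient pays $1063.60; OOP now $4438.20.

$1063.60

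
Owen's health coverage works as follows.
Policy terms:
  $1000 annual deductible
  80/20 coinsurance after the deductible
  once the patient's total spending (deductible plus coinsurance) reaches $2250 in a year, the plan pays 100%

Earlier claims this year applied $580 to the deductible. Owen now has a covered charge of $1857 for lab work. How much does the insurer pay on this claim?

$1149.60

Remaining deductible: $1000 − $580 = $420.
After the $420 deductible portion, $1857 − $420 = $1437 is subject to coinsurance.
Patient's 20% share of $1437 is $287.40.
That puts the patient's cost at $420 + $287.40 = $707.40 before any cap.
Year-to-date out-of-pocket becomes $580 + $707.40 = $1287.40, still under the $2250 maximum, so no cap applies.
The insurer covers the remainder: $1857 − $707.40 = $1149.60.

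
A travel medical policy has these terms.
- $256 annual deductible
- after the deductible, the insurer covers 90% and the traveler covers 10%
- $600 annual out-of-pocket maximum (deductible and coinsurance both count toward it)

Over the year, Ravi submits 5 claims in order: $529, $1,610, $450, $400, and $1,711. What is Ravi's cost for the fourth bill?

$40

#1 ($529): $256 to deductible, leaving $273; 10% of $273 = $27.30. Traveler owes $283.30 (running OOP $283.30).
#2 ($1,610): deductible met; 10% of $1,610 = $161. Cost to traveler: $161. OOP to date $444.30.
#3 ($450): deductible already satisfied, so traveler's share is 10% × $450 = $45. Traveler owes $45 (running OOP $489.30).
#4 ($400): 10% coinsurance on $400 = $40. Traveler pays $40; OOP now $529.30.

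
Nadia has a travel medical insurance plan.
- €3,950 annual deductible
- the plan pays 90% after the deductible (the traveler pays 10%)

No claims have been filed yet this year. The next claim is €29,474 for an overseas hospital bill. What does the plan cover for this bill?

The full €3,950 deductible is still open; €3,950 of this bill applies to it.
The remaining €25,524 (= €29,474 − €3,950) moves to coinsurance.
10% of €25,524 = €2,552.40 falls to the traveler.
So the traveler owes €3,950 + €2,552.40 = €6,502.40.
The plan picks up €29,474 − €6,502.40 = €22,971.60.

€22,971.60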